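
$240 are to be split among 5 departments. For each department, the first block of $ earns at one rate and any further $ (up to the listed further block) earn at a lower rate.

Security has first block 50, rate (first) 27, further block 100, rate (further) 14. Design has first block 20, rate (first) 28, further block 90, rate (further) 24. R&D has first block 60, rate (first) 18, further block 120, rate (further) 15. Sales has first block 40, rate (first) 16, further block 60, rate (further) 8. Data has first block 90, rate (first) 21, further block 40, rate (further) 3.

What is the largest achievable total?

5750

Rank every tier by rate: Design/tier1 28 > Security/tier1 27 > Design/tier2 24 > Data/tier1 21 > R&D/tier1 18 > Sales/tier1 16 > R&D/tier2 15 > Security/tier2 14 > Sales/tier2 8 > Data/tier2 3.
Design tier1 at 28: fill all 20 → 220 left.
Security tier1 at 27: fill all 50 → 170 left.
Design tier2 at 24: fill all 90 → 80 left.
Data/tier1: +80 of 90 at 21; pool empty.
Total = 28×20 + 27×50 + 24×90 + 21×80 = 5750.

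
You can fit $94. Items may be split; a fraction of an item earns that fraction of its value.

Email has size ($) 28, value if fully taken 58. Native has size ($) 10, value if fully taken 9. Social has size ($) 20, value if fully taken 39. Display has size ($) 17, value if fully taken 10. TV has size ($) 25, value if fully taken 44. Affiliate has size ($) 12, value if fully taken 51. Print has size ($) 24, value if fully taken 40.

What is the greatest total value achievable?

207

Sort by value density: Affiliate 51/12≈4.25, Email 58/28≈2.07, Social 39/20≈1.95, TV 44/25≈1.76, Print 40/24≈1.67, Native 9/10≈0.9, Display 10/17≈0.588.
All 12 $ of Affiliate fit (value 51) ; 82 remain.
Take all of Email (28 $, value 58) ; 54 $ left.
Social: take in full, 20 $ for value 39 ; 34 left.
Take all of TV (25 $, value 44) ; 9 $ left.
9 $ left: a 9/24 share of Print gives 40×9/24 = 15.
Total value = 207.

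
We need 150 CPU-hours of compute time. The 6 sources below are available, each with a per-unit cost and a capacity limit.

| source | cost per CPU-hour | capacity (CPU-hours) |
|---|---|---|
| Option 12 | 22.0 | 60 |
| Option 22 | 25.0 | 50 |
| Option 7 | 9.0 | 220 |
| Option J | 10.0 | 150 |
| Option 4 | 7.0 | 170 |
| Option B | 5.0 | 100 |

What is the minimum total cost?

Fill from the cheapest source first.
Option B at 5.0: take all 100 CPU-hours ; 50 still needed.
Take 50 from Option 4 at 7.0 to finish.
Option 7, Option J, Option 12, Option 22: unused.
Cost = 100×5.0 + 50×7.0 = 850.

850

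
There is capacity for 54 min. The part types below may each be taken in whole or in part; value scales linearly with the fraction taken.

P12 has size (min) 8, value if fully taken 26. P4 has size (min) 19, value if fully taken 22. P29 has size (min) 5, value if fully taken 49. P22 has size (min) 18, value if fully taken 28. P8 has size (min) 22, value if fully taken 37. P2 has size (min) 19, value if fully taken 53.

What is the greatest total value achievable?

165

Best value per unit of size first: P29 49/5≈9.8, P12 26/8≈3.25, P2 53/19≈2.79, P8 37/22≈1.68, P22 28/18≈1.56, P4 22/19≈1.16.
Take all of P29 (5 min, value 49) — 49 min left.
All 8 min of P12 fit (value 26) — 41 remain.
Take all of P2 (19 min, value 53) — 22 min left.
All 22 min of P8 fit (value 37) — 0 remain.
Total value = 165.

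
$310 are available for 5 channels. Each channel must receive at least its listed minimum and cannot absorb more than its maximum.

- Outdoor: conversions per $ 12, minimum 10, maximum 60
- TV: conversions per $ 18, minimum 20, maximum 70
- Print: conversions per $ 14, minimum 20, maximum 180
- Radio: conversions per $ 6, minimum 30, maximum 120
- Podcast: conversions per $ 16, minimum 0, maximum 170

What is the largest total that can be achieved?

4700

Meeting every minimum uses 10+20+20+30+0 = 80 $, leaving 230.
Order the channels by conversions per $: TV 18 > Podcast 16 > Print 14 > Outdoor 12 > Radio 6.
TV: +50 to 70 (cap) — 180 left.
Podcast takes 170 more to reach its cap of 170 — 10 left.
Print has room for 160 more but only 10 remain, so it gets 30.
Total = 12×10 + 18×70 + 14×30 + 6×30 + 16×170 = 4700.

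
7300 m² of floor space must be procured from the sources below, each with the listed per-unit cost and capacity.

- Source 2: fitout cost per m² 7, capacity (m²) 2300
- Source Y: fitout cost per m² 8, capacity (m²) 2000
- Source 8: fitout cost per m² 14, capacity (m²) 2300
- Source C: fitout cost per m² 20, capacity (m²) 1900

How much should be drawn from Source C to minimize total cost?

Use sources in increasing cost order.
Take 2300 from Source 2 at 7 — need 5000 more.
Source Y (8): use full 2000 — 3000 m² to go.
Source 8 (14): use full 2300 — 700 m² to go.
Source C (20): take the remaining 700 — done.

700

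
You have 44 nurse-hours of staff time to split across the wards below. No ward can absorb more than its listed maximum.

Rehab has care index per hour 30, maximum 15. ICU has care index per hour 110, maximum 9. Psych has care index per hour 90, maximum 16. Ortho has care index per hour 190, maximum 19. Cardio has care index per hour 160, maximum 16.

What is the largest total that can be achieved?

Highest care index per hour first: Ortho 190 > Cardio 160 > ICU 110 > Psych 90 > Rehab 30.
Ortho: +19 to 19 (cap) — 25 left.
Cardio: +16 to 16 (cap) — 9 left.
ICU takes 9 to reach its cap of 9 — 0 left.
Total = 110×9 + 190×19 + 160×16 = 7160.

7160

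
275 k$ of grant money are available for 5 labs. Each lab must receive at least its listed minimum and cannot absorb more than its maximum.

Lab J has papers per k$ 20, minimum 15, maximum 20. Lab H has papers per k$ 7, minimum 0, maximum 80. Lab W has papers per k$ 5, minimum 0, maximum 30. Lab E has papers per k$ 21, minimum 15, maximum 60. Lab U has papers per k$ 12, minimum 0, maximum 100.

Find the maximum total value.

3495

Meeting every minimum uses 15+0+0+15+0 = 30 k$, leaving 245.
Rank by papers per k$: Lab E 21 > Lab J 20 > Lab U 12 > Lab H 7 > Lab W 5.
Lab E takes 45 more to reach its cap of 60 ; 200 left.
Lab J takes 5 more to reach its cap of 20 ; 195 left.
Lab U takes 100 more to reach its cap of 100 ; 95 left.
Lab H takes 80 more to reach its cap of 80 ; 15 left.
Lab W: +15 (room for 30) → 15. Pool exhausted.
Total = 20×20 + 7×80 + 5×15 + 21×60 + 12×100 = 3495.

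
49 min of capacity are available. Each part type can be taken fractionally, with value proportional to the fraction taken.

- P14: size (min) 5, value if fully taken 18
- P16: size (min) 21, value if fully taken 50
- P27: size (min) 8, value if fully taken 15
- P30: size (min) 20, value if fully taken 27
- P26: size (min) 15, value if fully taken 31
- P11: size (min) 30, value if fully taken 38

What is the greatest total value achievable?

114

Sort by value density: P14 18/5≈3.6, P16 50/21≈2.38, P26 31/15≈2.07, P27 15/8≈1.88, P30 27/20≈1.35, P11 38/30≈1.27.
Take all of P14 (5 min, value 18) — 44 min left.
All 21 min of P16 fit (value 50) — 23 remain.
All 15 min of P26 fit (value 31) — 8 remain.
All 8 min of P27 fit (value 15) — 0 remain.
Total value = 114.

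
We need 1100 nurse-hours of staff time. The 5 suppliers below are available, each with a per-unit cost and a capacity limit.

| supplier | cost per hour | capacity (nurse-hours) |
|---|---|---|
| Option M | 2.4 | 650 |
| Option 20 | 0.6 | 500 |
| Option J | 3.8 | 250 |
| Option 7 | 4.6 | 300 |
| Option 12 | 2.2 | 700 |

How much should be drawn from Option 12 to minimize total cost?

600

Use suppliers in increasing cost order.
Option 20 at 0.6: take all 500 nurse-hours → 600 still needed.
Option 12 (2.2): take the remaining 600 → done.
Option M, Option J, Option 7: unused.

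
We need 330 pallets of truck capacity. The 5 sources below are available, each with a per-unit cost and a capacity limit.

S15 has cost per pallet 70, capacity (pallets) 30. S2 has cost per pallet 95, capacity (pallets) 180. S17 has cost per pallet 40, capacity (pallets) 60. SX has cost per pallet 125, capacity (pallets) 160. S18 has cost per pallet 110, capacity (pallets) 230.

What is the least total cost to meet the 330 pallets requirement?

28200

Cheapest first:
Take 60 from S17 at 40 — need 270 more.
S15 (70): use full 30 — 240 pallets to go.
S2 at 95: take all 180 pallets — 60 still needed.
S18 (110): take the remaining 60 — done.
SX: unused.
Cost = 60×40 + 30×70 + 180×95 + 60×110 = 28200.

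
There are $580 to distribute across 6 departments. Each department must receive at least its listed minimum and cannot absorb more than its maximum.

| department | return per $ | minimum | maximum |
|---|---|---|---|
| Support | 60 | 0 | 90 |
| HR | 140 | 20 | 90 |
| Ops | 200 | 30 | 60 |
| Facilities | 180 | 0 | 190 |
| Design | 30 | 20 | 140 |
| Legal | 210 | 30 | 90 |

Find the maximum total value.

Meeting every minimum uses 0+20+30+0+20+30 = 100 $, leaving 480.
Order the departments by return per $: Legal 210 > Ops 200 > Facilities 180 > HR 140 > Support 60 > Design 30.
Legal: +60 to 90 (cap) — 420 left.
Ops takes 30 more to reach its cap of 60 — 390 left.
Facilities: +190 to 190 (cap) — 200 left.
HR: +70 to 90 (cap) — 130 left.
Support takes 90 more to reach its cap of 90 — 40 left.
Design: +40 (room for 120) → 60. Pool exhausted.
Total = 60×90 + 140×90 + 200×60 + 180×190 + 30×60 + 210×90 = 84900.

84900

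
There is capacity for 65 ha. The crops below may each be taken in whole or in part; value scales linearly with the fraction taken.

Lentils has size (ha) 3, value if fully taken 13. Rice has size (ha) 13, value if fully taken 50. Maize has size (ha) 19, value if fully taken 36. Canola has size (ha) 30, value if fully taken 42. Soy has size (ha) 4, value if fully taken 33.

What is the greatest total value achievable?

168.4

Sort by value density: Soy 33/4≈8.25, Lentils 13/3≈4.33, Rice 50/13≈3.85, Maize 36/19≈1.89, Canola 42/30≈1.4.
Soy: take in full, 4 ha for value 33 ; 61 left.
All 3 ha of Lentils fit (value 13) ; 58 remain.
All 13 ha of Rice fit (value 50) ; 45 remain.
All 19 ha of Maize fit (value 36) ; 26 remain.
26 ha left: a 26/30 share of Canola gives 42×26/30 = 36.4.
Total value = 168.4.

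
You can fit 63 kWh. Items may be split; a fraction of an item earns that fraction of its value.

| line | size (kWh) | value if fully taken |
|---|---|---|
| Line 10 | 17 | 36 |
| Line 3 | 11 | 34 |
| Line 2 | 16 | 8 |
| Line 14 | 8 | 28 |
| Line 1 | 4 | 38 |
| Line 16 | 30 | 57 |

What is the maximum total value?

179.7

Best value per unit of size first: Line 1 38/4≈9.5, Line 14 28/8≈3.5, Line 3 34/11≈3.09, Line 10 36/17≈2.12, Line 16 57/30≈1.9, Line 2 8/16≈0.5.
Take all of Line 1 (4 kWh, value 38) → 59 kWh left.
Take all of Line 14 (8 kWh, value 28) → 51 kWh left.
Line 3: take in full, 11 kWh for value 34 → 40 left.
Take all of Line 10 (17 kWh, value 36) → 23 kWh left.
Only 23 kWh remain; take 23/30 of Line 16 for value 57×23/30 = 43.7.
Total value = 179.7.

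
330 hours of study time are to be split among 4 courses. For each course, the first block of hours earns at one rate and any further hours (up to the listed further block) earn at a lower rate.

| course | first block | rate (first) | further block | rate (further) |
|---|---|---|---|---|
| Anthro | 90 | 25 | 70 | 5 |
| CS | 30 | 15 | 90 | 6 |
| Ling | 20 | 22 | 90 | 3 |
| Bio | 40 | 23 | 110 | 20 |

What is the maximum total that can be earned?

Rank every tier by rate: Anthro/T1 25 > Bio/T1 23 > Ling/T1 22 > Bio/T2 20 > CS/T1 15 > CS/T2 6 > Anthro/T2 5 > Ling/T2 3.
Anthro T1 at 25: fill all 90 ; 240 left.
Bio/T1 (23): +40 ; 200 left.
Fill Ling T1 block (20 at 22) ; 180 left.
Bio/T2 (20): +110 ; 70 left.
Fill CS T1 block (30 at 15) ; 40 left.
CS/T2: +40 of 90 at 6; pool empty.
Total = 25×90 + 23×40 + 22×20 + 20×110 + 15×30 + 6×40 = 6500.

6500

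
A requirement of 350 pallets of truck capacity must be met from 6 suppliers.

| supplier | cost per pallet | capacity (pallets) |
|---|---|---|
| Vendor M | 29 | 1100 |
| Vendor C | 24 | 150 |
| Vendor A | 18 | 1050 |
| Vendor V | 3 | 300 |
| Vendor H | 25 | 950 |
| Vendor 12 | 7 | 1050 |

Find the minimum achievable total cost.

1250

Cheapest first:
Vendor V (3): use full 300 ; 50 pallets to go.
Vendor 12 at 7: take 50 of its 1050 ; requirement met.
Vendor A, Vendor C, Vendor H, Vendor M: unused.
Cost = 300×3 + 50×7 = 1250.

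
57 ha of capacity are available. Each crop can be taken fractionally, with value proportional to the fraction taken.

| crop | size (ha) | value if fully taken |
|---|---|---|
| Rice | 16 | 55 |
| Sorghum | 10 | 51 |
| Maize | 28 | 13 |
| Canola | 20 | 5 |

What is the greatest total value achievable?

Best value per unit of size first: Sorghum 51/10≈5.1, Rice 55/16≈3.44, Maize 13/28≈0.464, Canola 5/20≈0.25.
Sorghum: take in full, 10 ha for value 51 ; 47 left.
All 16 ha of Rice fit (value 55) ; 31 remain.
All 28 ha of Maize fit (value 13) ; 3 remain.
Fill the last 3 ha with part of Canola: 3/20 of it earns 0.75.
Total value = 119.75.

119.75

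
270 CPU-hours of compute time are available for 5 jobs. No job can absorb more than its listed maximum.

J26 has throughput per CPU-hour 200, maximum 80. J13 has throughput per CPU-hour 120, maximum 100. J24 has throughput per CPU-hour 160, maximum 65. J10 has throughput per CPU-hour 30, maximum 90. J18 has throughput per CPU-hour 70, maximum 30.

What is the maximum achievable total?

40150

Highest throughput per CPU-hour first: J26 200 > J24 160 > J13 120 > J18 70 > J10 30.
J26 takes 80 to reach its cap of 80 ; 190 left.
Give J24 65 to hit its cap of 65 ; 125 left.
J13 takes 100 to reach its cap of 100 ; 25 left.
J18: +25 (room for 30) → 25. Pool exhausted.
Total = 200×80 + 120×100 + 160×65 + 70×25 = 40150.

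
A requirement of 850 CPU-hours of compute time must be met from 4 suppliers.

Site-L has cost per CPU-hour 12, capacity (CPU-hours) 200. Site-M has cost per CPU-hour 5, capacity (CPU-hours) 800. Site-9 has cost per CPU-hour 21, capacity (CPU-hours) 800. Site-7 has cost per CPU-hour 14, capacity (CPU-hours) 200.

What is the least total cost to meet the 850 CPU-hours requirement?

4600

Use suppliers in increasing cost order.
Site-M at 5: take all 800 CPU-hours → 50 still needed.
Site-L at 12: take 50 of its 200 → requirement met.
Site-7, Site-9: unused.
Cost = 800×5 + 50×12 = 4600.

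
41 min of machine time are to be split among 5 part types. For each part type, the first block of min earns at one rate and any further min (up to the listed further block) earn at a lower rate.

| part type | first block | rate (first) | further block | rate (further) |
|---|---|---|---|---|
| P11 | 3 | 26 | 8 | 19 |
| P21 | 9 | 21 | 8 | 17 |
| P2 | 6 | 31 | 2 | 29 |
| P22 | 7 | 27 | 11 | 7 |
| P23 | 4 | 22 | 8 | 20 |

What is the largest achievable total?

986

Rank every tier by rate: P2/first 31 > P2/second 29 > P22/first 27 > P11/first 26 > P23/first 22 > P21/first 21 > P23/second 20 > P11/second 19 > P21/second 17 > P22/second 7.
P2 first at 31: fill all 6 ; 35 left.
P2 second at 29: fill all 2 ; 33 left.
Fill P22 first block (7 at 27) ; 26 left.
P11/first (26): +3 ; 23 left.
P23/first (22): +4 ; 19 left.
Fill P21 first block (9 at 21) ; 10 left.
Fill P23 second block (8 at 20) ; 2 left.
P11/second: +2 of 8 at 19; pool empty.
Total = 31×6 + 29×2 + 27×7 + 26×3 + 22×4 + 21×9 + 20×8 + 19×2 = 986.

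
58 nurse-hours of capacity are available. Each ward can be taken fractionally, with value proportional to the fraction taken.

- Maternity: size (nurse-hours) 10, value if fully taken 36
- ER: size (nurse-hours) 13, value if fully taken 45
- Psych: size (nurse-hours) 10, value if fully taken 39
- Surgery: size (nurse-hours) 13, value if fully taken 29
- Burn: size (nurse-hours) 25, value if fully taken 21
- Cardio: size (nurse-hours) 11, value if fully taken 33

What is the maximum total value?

Rank by value-to-size ratio: Psych 39/10≈3.9, Maternity 36/10≈3.6, ER 45/13≈3.46, Cardio 33/11≈3, Surgery 29/13≈2.23, Burn 21/25≈0.84.
Psych: take in full, 10 nurse-hours for value 39 — 48 left.
Maternity: take in full, 10 nurse-hours for value 36 — 38 left.
All 13 nurse-hours of ER fit (value 45) — 25 remain.
All 11 nurse-hours of Cardio fit (value 33) — 14 remain.
Take all of Surgery (13 nurse-hours, value 29) — 1 nurse-hours left.
Fill the last 1 nurse-hours with part of Burn: 1/25 of it earns 0.84.
Total value = 182.84.

182.84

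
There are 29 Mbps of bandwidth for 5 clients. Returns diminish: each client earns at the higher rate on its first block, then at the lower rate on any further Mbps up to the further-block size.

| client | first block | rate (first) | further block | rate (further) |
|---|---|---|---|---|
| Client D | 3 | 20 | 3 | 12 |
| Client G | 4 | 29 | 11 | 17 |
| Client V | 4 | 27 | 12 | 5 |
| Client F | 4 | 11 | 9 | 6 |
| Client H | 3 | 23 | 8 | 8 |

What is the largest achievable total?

587

Order all 10 blocks by rate: Client G/T1 29 > Client V/T1 27 > Client H/T1 23 > Client D/T1 20 > Client G/T2 17 > Client D/T2 12 > Client F/T1 11 > Client H/T2 8 > Client F/T2 6 > Client V/T2 5.
Client G/T1 (29): +4 ; 25 left.
Fill Client V T1 block (4 at 27) ; 21 left.
Client H T1 at 23: fill all 3 ; 18 left.
Fill Client D T1 block (3 at 20) ; 15 left.
Fill Client G T2 block (11 at 17) ; 4 left.
Client D/T2 (12): +3 ; 1 left.
Client F T1 at 11: only 1 left, fill 1.
Total = 29×4 + 27×4 + 23×3 + 20×3 + 17×11 + 12×3 + 11×1 = 587.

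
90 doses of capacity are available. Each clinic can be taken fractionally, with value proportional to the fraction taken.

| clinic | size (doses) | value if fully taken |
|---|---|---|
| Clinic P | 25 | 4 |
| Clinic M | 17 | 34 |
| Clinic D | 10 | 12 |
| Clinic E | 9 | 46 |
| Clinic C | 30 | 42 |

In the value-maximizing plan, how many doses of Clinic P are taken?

Rank by value-to-size ratio: Clinic E 46/9≈5.11, Clinic M 34/17≈2, Clinic C 42/30≈1.4, Clinic D 12/10≈1.2, Clinic P 4/25≈0.16.
All 9 doses of Clinic E fit (value 46) — 81 remain.
Take all of Clinic M (17 doses, value 34) — 64 doses left.
Clinic C: take in full, 30 doses for value 42 — 34 left.
Clinic D: take in full, 10 doses for value 12 — 24 left.
Fill the last 24 doses with part of Clinic P: 24/25 of it earns 3.84.

24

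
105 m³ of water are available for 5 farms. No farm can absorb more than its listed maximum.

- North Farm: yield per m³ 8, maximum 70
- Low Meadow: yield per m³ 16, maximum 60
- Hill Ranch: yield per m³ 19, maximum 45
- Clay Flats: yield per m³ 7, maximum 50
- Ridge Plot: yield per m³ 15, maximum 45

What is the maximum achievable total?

1815

Rank by yield per m³: Hill Ranch 19 > Low Meadow 16 > Ridge Plot 15 > North Farm 8 > Clay Flats 7.
Hill Ranch takes 45 to reach its cap of 45 — 60 left.
Low Meadow takes 60 to reach its cap of 60 — 0 left.
Total = 16×60 + 19×45 = 1815.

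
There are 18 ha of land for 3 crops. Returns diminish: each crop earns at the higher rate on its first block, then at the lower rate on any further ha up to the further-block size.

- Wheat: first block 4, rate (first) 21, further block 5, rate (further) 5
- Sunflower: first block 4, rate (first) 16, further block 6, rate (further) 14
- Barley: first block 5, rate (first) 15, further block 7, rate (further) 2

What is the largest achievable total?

Treat each block as its own option and order by rate: Wheat/T1 21 > Sunflower/T1 16 > Barley/T1 15 > Sunflower/T2 14 > Wheat/T2 5 > Barley/T2 2.
Fill Wheat T1 block (4 at 21) ; 14 left.
Sunflower/T1 (16): +4 ; 10 left.
Fill Barley T1 block (5 at 15) ; 5 left.
Sunflower T2 at 14: only 5 left, fill 5.
Total = 21×4 + 16×4 + 15×5 + 14×5 = 293.

293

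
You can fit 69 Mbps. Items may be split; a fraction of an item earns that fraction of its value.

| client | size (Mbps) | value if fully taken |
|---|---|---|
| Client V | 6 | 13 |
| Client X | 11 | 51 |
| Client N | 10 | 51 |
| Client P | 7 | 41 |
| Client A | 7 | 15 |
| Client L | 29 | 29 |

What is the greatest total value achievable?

Best value per unit of size first: Client P 41/7≈5.86, Client N 51/10≈5.1, Client X 51/11≈4.64, Client V 13/6≈2.17, Client A 15/7≈2.14, Client L 29/29≈1.
Take all of Client P (7 Mbps, value 41) → 62 Mbps left.
All 10 Mbps of Client N fit (value 51) → 52 remain.
Take all of Client X (11 Mbps, value 51) → 41 Mbps left.
Client V: take in full, 6 Mbps for value 13 → 35 left.
Take all of Client A (7 Mbps, value 15) → 28 Mbps left.
Fill the last 28 Mbps with part of Client L: 28/29 of it earns 28.
Total value = 199.

199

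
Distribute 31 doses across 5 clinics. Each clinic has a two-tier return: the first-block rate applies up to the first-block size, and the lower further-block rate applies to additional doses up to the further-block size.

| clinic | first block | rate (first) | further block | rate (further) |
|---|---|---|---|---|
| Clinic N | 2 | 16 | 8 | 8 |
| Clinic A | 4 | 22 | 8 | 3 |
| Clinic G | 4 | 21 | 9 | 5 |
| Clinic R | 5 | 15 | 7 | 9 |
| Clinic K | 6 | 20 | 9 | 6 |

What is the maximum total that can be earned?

486

Order all 10 blocks by rate: Clinic A/first 22 > Clinic G/first 21 > Clinic K/first 20 > Clinic N/first 16 > Clinic R/first 15 > Clinic R/second 9 > Clinic N/second 8 > Clinic K/second 6 > Clinic G/second 5 > Clinic A/second 3.
Clinic A/first (22): +4 → 27 left.
Clinic G/first (21): +4 → 23 left.
Clinic K first at 20: fill all 6 → 17 left.
Clinic N/first (16): +2 → 15 left.
Fill Clinic R first block (5 at 15) → 10 left.
Fill Clinic R second block (7 at 9) → 3 left.
Clinic N second at 8: only 3 left, fill 3.
Total = 22×4 + 21×4 + 20×6 + 16×2 + 15×5 + 9×7 + 8×3 = 486.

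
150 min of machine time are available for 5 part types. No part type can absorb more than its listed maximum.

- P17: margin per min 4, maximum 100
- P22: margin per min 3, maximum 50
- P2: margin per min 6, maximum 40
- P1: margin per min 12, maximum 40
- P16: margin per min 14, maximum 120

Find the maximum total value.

Rank by margin per min: P16 14 > P1 12 > P2 6 > P17 4 > P22 3.
P16 takes 120 to reach its cap of 120 → 30 left.
P1: +30 (room for 40) → 30. Pool exhausted.
Total = 12×30 + 14×120 = 2040.

2040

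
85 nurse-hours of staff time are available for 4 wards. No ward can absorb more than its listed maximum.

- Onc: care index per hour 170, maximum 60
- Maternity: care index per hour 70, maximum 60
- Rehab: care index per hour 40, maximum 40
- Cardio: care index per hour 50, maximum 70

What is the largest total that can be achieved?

11950

Highest care index per hour first: Onc 170 > Maternity 70 > Cardio 50 > Rehab 40.
Onc: +60 to 60 (cap) — 25 left.
Maternity has room for 60 but only 25 remain, so it gets 25.
Total = 170×60 + 70×25 = 11950.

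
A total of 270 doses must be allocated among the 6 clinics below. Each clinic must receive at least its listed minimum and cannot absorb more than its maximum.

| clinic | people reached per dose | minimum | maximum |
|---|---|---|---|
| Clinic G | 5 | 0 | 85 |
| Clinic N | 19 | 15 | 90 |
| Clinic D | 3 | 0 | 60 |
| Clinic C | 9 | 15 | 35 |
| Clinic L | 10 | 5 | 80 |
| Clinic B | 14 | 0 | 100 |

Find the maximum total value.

Meeting every minimum uses 0+15+0+15+5+0 = 35 doses, leaving 235.
Rank by people reached per dose: Clinic N 19 > Clinic B 14 > Clinic L 10 > Clinic C 9 > Clinic G 5 > Clinic D 3.
Clinic N: +75 to 90 (cap) — 160 left.
Clinic B takes 100 more to reach its cap of 100 — 60 left.
Clinic L: +60 (room for 75) → 65. Pool exhausted.
Total = 19×90 + 9×15 + 10×65 + 14×100 = 3895.

3895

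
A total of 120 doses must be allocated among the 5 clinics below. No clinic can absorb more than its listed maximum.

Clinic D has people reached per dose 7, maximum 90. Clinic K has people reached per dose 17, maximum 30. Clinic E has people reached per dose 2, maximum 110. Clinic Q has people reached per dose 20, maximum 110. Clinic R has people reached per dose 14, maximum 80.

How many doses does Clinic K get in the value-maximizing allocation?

Order the clinics by people reached per dose: Clinic Q 20 > Clinic K 17 > Clinic R 14 > Clinic D 7 > Clinic E 2.
Clinic Q takes 110 to reach its cap of 110 → 10 left.
Only 10 left; Clinic K takes them to reach 10.

10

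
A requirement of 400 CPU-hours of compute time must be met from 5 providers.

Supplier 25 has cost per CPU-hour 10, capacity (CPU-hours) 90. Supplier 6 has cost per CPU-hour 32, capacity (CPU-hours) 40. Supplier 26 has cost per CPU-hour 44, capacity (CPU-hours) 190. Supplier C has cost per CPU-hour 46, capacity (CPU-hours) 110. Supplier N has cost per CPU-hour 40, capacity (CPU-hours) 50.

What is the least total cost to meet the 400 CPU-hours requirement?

Fill from the cheapest provider first.
Supplier 25 (10): use full 90 ; 310 CPU-hours to go.
Take 40 from Supplier 6 at 32 ; need 270 more.
Take 50 from Supplier N at 40 ; need 220 more.
Take 190 from Supplier 26 at 44 ; need 30 more.
Supplier C (46): take the remaining 30 ; done.
Cost = 90×10 + 40×32 + 50×40 + 190×44 + 30×46 = 13920.

13920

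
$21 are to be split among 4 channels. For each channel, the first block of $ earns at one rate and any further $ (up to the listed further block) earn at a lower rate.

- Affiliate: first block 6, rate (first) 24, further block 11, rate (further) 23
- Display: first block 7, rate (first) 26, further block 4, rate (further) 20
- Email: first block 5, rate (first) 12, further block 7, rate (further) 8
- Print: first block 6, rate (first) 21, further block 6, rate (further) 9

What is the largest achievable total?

Rank every tier by rate: Display/T1 26 > Affiliate/T1 24 > Affiliate/T2 23 > Print/T1 21 > Display/T2 20 > Email/T1 12 > Print/T2 9 > Email/T2 8.
Fill Display T1 block (7 at 26) → 14 left.
Affiliate/T1 (24): +6 → 8 left.
Affiliate/T2: +8 of 11 at 23; pool empty.
Total = 26×7 + 24×6 + 23×8 = 510.

510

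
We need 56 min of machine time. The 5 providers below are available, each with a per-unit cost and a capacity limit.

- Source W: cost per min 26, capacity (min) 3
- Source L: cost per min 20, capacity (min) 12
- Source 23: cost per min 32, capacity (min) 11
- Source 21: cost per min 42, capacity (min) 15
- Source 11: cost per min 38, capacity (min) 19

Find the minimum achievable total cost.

Use providers in increasing cost order.
Take 12 from Source L at 20 → need 44 more.
Source W at 26: take all 3 min → 41 still needed.
Source 23 (32): use full 11 → 30 min to go.
Source 11 at 38: take all 19 min → 11 still needed.
Source 21 (42): take the remaining 11 → done.
Cost = 12×20 + 3×26 + 11×32 + 19×38 + 11×42 = 1854.

1854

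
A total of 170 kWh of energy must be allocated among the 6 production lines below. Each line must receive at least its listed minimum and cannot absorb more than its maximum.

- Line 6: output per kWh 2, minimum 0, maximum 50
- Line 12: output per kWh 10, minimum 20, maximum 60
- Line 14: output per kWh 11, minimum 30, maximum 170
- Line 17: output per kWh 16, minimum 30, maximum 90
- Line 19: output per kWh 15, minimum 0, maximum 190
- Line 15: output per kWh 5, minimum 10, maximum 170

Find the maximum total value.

2320

Meeting every minimum uses 0+20+30+30+0+10 = 90 kWh, leaving 80.
Highest output per kWh first: Line 17 16 > Line 19 15 > Line 14 11 > Line 12 10 > Line 15 5 > Line 6 2.
Line 17: +60 to 90 (cap) → 20 left.
Line 19 has room for 190 more but only 20 remain, so it gets 20.
Total = 10×20 + 11×30 + 16×90 + 15×20 + 5×10 = 2320.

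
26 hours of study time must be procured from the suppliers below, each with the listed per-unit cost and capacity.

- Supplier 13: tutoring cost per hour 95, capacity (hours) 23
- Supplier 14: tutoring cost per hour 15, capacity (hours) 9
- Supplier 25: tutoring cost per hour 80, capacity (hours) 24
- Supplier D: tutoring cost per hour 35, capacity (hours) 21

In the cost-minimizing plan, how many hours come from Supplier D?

Use suppliers in increasing cost order.
Supplier 14 at 15: take all 9 hours → 17 still needed.
Take 17 from Supplier D at 35 to finish.
Supplier 25, Supplier 13: unused.

17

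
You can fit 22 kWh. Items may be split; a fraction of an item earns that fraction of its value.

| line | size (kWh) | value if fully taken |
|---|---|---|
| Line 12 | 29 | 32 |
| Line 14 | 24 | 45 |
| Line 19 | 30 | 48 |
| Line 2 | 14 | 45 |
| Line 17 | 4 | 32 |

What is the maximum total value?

Rank by value-to-size ratio: Line 17 32/4≈8, Line 2 45/14≈3.21, Line 14 45/24≈1.88, Line 19 48/30≈1.6, Line 12 32/29≈1.1.
All 4 kWh of Line 17 fit (value 32) → 18 remain.
Take all of Line 2 (14 kWh, value 45) → 4 kWh left.
Fill the last 4 kWh with part of Line 14: 4/24 of it earns 7.5.
Total value = 84.5.

84.5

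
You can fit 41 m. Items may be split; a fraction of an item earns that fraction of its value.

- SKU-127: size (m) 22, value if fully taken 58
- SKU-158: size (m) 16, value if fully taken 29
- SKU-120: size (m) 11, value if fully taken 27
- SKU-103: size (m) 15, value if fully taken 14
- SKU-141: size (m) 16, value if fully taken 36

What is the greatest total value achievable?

103

Rank by value-to-size ratio: SKU-127 58/22≈2.64, SKU-120 27/11≈2.45, SKU-141 36/16≈2.25, SKU-158 29/16≈1.81, SKU-103 14/15≈0.933.
All 22 m of SKU-127 fit (value 58) → 19 remain.
Take all of SKU-120 (11 m, value 27) → 8 m left.
8 m left: a 8/16 share of SKU-141 gives 36×8/16 = 18.
Total value = 103.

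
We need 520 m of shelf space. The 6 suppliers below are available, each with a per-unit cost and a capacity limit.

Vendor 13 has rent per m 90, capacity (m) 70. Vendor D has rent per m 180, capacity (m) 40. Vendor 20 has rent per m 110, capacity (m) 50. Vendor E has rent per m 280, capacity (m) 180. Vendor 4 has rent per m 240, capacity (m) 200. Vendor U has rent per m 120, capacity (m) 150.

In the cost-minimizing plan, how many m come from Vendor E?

10

Cheapest first:
Vendor 13 (90): use full 70 — 450 m to go.
Take 50 from Vendor 20 at 110 — need 400 more.
Take 150 from Vendor U at 120 — need 250 more.
Take 40 from Vendor D at 180 — need 210 more.
Vendor 4 at 240: take all 200 m — 10 still needed.
Vendor E at 280: take 10 of its 180 — requirement met.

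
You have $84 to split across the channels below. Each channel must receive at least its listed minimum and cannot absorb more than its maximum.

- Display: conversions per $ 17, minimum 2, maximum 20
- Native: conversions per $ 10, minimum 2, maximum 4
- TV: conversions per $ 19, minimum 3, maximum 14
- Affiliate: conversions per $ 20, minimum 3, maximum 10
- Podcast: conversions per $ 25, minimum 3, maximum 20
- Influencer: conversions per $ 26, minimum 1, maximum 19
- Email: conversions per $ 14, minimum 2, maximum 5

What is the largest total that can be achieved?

Meeting every minimum uses 2+2+3+3+3+1+2 = 16 $, leaving 68.
Rank by conversions per $: Influencer 26 > Podcast 25 > Affiliate 20 > TV 19 > Display 17 > Email 14 > Native 10.
Influencer takes 18 more to reach its cap of 19 — 50 left.
Give Podcast 17 more to hit its cap of 20 — 33 left.
Affiliate: +7 to 10 (cap) — 26 left.
Give TV 11 more to hit its cap of 14 — 15 left.
Only 15 left; Display takes them to reach 17.
Total = 17×17 + 10×2 + 19×14 + 20×10 + 25×20 + 26×19 + 14×2 = 1797.

1797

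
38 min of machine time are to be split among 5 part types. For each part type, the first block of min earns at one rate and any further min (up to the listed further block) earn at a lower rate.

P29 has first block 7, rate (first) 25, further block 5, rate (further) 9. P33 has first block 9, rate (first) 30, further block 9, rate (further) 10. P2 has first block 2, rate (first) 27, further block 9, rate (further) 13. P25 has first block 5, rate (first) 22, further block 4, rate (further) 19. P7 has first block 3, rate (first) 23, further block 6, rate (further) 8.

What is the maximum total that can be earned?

858

Order all 10 blocks by rate: P33/T1 30 > P2/T1 27 > P29/T1 25 > P7/T1 23 > P25/T1 22 > P25/T2 19 > P2/T2 13 > P33/T2 10 > P29/T2 9 > P7/T2 8.
Fill P33 T1 block (9 at 30) — 29 left.
P2/T1 (27): +2 — 27 left.
Fill P29 T1 block (7 at 25) — 20 left.
P7 T1 at 23: fill all 3 — 17 left.
Fill P25 T1 block (5 at 22) — 12 left.
Fill P25 T2 block (4 at 19) — 8 left.
8 remain; put them into P2 T2 at 13.
Total = 30×9 + 27×2 + 25×7 + 23×3 + 22×5 + 19×4 + 13×8 = 858.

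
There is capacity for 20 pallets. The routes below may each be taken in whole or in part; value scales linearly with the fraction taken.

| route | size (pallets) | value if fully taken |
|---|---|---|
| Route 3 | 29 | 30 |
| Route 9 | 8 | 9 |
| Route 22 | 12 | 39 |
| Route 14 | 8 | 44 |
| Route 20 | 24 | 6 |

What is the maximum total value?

Sort by value density: Route 14 44/8≈5.5, Route 22 39/12≈3.25, Route 9 9/8≈1.12, Route 3 30/29≈1.03, Route 20 6/24≈0.25.
Route 14: take in full, 8 pallets for value 44 ; 12 left.
All 12 pallets of Route 22 fit (value 39) ; 0 remain.
Total value = 83.

83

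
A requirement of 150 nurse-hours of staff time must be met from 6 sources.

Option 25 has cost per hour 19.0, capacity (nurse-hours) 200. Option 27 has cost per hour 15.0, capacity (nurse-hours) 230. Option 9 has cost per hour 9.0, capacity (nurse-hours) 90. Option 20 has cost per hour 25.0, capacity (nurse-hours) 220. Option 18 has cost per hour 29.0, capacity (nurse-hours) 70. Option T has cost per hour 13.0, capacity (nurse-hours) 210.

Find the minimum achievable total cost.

Use sources in increasing cost order.
Option 9 at 9.0: take all 90 nurse-hours ; 60 still needed.
Take 60 from Option T at 13.0 to finish.
Option 27, Option 25, Option 20, Option 18: unused.
Cost = 90×9.0 + 60×13.0 = 1590.

1590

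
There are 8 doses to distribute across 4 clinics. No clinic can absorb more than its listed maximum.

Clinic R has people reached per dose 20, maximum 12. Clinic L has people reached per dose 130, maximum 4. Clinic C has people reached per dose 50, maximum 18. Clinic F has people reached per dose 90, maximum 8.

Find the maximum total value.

Order the clinics by people reached per dose: Clinic L 130 > Clinic F 90 > Clinic C 50 > Clinic R 20.
Give Clinic L 4 to hit its cap of 4 ; 4 left.
Only 4 left; Clinic F takes them to reach 4.
Total = 130×4 + 90×4 = 880.

880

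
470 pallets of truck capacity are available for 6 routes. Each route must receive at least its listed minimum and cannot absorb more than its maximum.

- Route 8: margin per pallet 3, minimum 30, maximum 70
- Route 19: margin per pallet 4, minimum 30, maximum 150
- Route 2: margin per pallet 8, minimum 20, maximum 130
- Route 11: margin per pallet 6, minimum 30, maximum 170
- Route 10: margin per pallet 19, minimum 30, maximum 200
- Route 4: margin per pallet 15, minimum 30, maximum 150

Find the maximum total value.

6680

Meeting every minimum uses 30+30+20+30+30+30 = 170 pallets, leaving 300.
Highest margin per pallet first: Route 10 19 > Route 4 15 > Route 2 8 > Route 11 6 > Route 19 4 > Route 8 3.
Route 10: +170 to 200 (cap) ; 130 left.
Route 4 takes 120 more to reach its cap of 150 ; 10 left.
Route 2: +10 (room for 110) → 30. Pool exhausted.
Total = 3×30 + 4×30 + 8×30 + 6×30 + 19×200 + 15×150 = 6680.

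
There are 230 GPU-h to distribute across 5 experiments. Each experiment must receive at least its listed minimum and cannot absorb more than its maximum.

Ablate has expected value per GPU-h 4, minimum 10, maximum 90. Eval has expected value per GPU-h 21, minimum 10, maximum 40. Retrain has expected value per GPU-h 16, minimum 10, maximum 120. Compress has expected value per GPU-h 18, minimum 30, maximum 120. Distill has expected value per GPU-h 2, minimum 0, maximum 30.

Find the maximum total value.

Meeting every minimum uses 10+10+10+30+0 = 60 GPU-h, leaving 170.
Rank by expected value per GPU-h: Eval 21 > Compress 18 > Retrain 16 > Ablate 4 > Distill 2.
Eval: +30 to 40 (cap) → 140 left.
Give Compress 90 more to hit its cap of 120 → 50 left.
Retrain has room for 110 more but only 50 remain, so it gets 60.
Total = 4×10 + 21×40 + 16×60 + 18×120 = 4000.

4000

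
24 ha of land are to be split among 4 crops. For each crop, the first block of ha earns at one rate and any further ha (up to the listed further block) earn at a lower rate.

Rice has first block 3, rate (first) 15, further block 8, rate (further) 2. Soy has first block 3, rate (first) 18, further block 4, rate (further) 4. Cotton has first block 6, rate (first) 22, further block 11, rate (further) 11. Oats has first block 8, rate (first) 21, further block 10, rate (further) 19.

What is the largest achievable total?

490

Treat each block as its own option and order by rate: Cotton/first 22 > Oats/first 21 > Oats/second 19 > Soy/first 18 > Rice/first 15 > Cotton/second 11 > Soy/second 4 > Rice/second 2.
Cotton first at 22: fill all 6 → 18 left.
Fill Oats first block (8 at 21) → 10 left.
Fill Oats second block (10 at 19) → 0 left.
Total = 22×6 + 21×8 + 19×10 = 490.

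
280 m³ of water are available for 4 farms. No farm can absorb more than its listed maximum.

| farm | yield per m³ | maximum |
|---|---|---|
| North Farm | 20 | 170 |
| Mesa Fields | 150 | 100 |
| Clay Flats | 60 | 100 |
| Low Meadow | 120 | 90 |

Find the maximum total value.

Order the farms by yield per m³: Mesa Fields 150 > Low Meadow 120 > Clay Flats 60 > North Farm 20.
Mesa Fields takes 100 to reach its cap of 100 → 180 left.
Give Low Meadow 90 to hit its cap of 90 → 90 left.
Clay Flats: +90 (room for 100) → 90. Pool exhausted.
Total = 150×100 + 60×90 + 120×90 = 31200.

31200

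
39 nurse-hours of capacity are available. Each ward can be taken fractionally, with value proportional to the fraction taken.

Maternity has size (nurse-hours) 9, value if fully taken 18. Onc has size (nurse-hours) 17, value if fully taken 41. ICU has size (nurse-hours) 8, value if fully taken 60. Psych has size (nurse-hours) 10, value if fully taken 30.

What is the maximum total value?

Rank by value-to-size ratio: ICU 60/8≈7.5, Psych 30/10≈3, Onc 41/17≈2.41, Maternity 18/9≈2.
All 8 nurse-hours of ICU fit (value 60) → 31 remain.
All 10 nurse-hours of Psych fit (value 30) → 21 remain.
Onc: take in full, 17 nurse-hours for value 41 → 4 left.
Only 4 nurse-hours remain; take 4/9 of Maternity for value 18×4/9 = 8.
Total value = 139.

139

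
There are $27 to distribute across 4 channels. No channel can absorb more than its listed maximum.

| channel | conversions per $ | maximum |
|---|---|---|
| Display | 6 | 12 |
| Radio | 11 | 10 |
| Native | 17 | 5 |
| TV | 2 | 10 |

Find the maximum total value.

267

Rank by conversions per $: Native 17 > Radio 11 > Display 6 > TV 2.
Give Native 5 to hit its cap of 5 → 22 left.
Radio: +10 to 10 (cap) → 12 left.
Display: +12 to 12 (cap) → 0 left.
Total = 6×12 + 11×10 + 17×5 = 267.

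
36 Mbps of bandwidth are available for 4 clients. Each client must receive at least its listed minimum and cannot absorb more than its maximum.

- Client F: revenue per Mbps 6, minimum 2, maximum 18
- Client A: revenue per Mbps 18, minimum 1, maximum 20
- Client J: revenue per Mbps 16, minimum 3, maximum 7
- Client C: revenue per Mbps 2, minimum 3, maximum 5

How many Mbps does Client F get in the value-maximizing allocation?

6

Meeting every minimum uses 2+1+3+3 = 9 Mbps, leaving 27.
Highest revenue per Mbps first: Client A 18 > Client J 16 > Client F 6 > Client C 2.
Give Client A 19 more to hit its cap of 20 ; 8 left.
Client J: +4 to 7 (cap) ; 4 left.
Only 4 left; Client F takes them to reach 6.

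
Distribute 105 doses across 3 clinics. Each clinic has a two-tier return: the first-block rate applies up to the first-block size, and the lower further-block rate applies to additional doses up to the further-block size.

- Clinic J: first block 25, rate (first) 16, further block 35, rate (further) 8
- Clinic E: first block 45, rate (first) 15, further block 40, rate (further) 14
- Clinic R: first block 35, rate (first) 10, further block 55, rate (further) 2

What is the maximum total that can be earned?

1565

Rank every tier by rate: Clinic J/tier1 16 > Clinic E/tier1 15 > Clinic E/tier2 14 > Clinic R/tier1 10 > Clinic J/tier2 8 > Clinic R/tier2 2.
Fill Clinic J tier1 block (25 at 16) ; 80 left.
Clinic E tier1 at 15: fill all 45 ; 35 left.
Clinic E tier2 at 14: only 35 left, fill 35.
Total = 16×25 + 15×45 + 14×35 = 1565.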